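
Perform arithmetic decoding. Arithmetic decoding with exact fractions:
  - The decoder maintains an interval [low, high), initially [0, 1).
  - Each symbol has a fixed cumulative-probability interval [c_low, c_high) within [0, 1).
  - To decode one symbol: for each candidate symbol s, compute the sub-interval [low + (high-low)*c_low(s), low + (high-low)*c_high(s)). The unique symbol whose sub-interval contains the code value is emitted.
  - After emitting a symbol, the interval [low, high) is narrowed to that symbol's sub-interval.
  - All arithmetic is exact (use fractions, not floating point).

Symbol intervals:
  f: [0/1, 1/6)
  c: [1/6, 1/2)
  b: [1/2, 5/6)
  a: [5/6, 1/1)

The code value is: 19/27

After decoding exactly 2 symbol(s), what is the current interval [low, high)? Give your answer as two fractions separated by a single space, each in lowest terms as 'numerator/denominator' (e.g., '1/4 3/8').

Step 1: interval [0/1, 1/1), width = 1/1 - 0/1 = 1/1
  'f': [0/1 + 1/1*0/1, 0/1 + 1/1*1/6) = [0/1, 1/6)
  'c': [0/1 + 1/1*1/6, 0/1 + 1/1*1/2) = [1/6, 1/2)
  'b': [0/1 + 1/1*1/2, 0/1 + 1/1*5/6) = [1/2, 5/6) <- contains code 19/27
  'a': [0/1 + 1/1*5/6, 0/1 + 1/1*1/1) = [5/6, 1/1)
  emit 'b', narrow to [1/2, 5/6)
Step 2: interval [1/2, 5/6), width = 5/6 - 1/2 = 1/3
  'f': [1/2 + 1/3*0/1, 1/2 + 1/3*1/6) = [1/2, 5/9)
  'c': [1/2 + 1/3*1/6, 1/2 + 1/3*1/2) = [5/9, 2/3)
  'b': [1/2 + 1/3*1/2, 1/2 + 1/3*5/6) = [2/3, 7/9) <- contains code 19/27
  'a': [1/2 + 1/3*5/6, 1/2 + 1/3*1/1) = [7/9, 5/6)
  emit 'b', narrow to [2/3, 7/9)

Answer: 2/3 7/9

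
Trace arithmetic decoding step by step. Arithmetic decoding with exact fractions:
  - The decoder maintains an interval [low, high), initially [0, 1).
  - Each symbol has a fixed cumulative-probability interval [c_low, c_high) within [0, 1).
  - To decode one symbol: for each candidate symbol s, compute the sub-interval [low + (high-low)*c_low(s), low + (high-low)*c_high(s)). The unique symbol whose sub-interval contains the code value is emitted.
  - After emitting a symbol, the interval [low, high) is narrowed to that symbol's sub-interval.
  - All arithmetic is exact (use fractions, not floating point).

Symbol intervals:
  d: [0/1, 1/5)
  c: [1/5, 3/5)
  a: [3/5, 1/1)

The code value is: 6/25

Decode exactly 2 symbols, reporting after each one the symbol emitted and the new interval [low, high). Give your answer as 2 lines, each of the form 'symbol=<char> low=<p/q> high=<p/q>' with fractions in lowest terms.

Answer: symbol=c low=1/5 high=3/5
symbol=d low=1/5 high=7/25

Derivation:
Step 1: interval [0/1, 1/1), width = 1/1 - 0/1 = 1/1
  'd': [0/1 + 1/1*0/1, 0/1 + 1/1*1/5) = [0/1, 1/5)
  'c': [0/1 + 1/1*1/5, 0/1 + 1/1*3/5) = [1/5, 3/5) <- contains code 6/25
  'a': [0/1 + 1/1*3/5, 0/1 + 1/1*1/1) = [3/5, 1/1)
  emit 'c', narrow to [1/5, 3/5)
Step 2: interval [1/5, 3/5), width = 3/5 - 1/5 = 2/5
  'd': [1/5 + 2/5*0/1, 1/5 + 2/5*1/5) = [1/5, 7/25) <- contains code 6/25
  'c': [1/5 + 2/5*1/5, 1/5 + 2/5*3/5) = [7/25, 11/25)
  'a': [1/5 + 2/5*3/5, 1/5 + 2/5*1/1) = [11/25, 3/5)
  emit 'd', narrow to [1/5, 7/25)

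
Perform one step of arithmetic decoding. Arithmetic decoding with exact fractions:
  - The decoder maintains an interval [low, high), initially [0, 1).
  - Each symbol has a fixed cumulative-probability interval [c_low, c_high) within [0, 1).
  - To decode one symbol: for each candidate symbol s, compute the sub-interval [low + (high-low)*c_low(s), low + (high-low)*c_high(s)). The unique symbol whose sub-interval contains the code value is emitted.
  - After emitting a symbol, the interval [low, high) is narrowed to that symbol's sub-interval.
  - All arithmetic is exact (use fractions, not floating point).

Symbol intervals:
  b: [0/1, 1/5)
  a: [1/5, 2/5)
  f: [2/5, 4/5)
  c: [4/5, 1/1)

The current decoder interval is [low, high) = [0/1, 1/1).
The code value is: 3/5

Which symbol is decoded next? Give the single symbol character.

Answer: f

Derivation:
Interval width = high − low = 1/1 − 0/1 = 1/1
Scaled code = (code − low) / width = (3/5 − 0/1) / 1/1 = 3/5
  b: [0/1, 1/5) 
  a: [1/5, 2/5) 
  f: [2/5, 4/5) ← scaled code falls here ✓
  c: [4/5, 1/1) 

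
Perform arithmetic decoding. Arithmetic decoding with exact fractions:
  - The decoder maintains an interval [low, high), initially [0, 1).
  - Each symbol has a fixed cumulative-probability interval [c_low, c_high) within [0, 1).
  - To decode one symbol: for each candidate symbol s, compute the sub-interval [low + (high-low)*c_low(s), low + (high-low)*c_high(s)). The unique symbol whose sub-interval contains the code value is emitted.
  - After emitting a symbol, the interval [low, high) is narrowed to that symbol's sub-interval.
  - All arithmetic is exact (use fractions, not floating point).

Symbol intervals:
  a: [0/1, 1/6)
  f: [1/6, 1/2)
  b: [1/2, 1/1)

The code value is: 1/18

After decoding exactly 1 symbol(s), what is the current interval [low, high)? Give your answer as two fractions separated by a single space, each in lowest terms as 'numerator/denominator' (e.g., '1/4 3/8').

Answer: 0/1 1/6

Derivation:
Step 1: interval [0/1, 1/1), width = 1/1 - 0/1 = 1/1
  'a': [0/1 + 1/1*0/1, 0/1 + 1/1*1/6) = [0/1, 1/6) <- contains code 1/18
  'f': [0/1 + 1/1*1/6, 0/1 + 1/1*1/2) = [1/6, 1/2)
  'b': [0/1 + 1/1*1/2, 0/1 + 1/1*1/1) = [1/2, 1/1)
  emit 'a', narrow to [0/1, 1/6)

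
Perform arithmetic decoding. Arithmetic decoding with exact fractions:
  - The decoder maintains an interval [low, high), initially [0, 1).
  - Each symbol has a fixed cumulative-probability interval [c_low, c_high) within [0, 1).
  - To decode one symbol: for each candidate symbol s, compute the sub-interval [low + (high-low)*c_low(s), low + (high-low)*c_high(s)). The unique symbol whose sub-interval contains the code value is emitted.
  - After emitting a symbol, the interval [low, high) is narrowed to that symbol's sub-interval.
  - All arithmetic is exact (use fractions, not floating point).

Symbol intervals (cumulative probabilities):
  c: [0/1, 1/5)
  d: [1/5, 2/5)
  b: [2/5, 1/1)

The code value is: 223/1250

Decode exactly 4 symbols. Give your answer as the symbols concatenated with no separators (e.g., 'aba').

Step 1: interval [0/1, 1/1), width = 1/1 - 0/1 = 1/1
  'c': [0/1 + 1/1*0/1, 0/1 + 1/1*1/5) = [0/1, 1/5) <- contains code 223/1250
  'd': [0/1 + 1/1*1/5, 0/1 + 1/1*2/5) = [1/5, 2/5)
  'b': [0/1 + 1/1*2/5, 0/1 + 1/1*1/1) = [2/5, 1/1)
  emit 'c', narrow to [0/1, 1/5)
Step 2: interval [0/1, 1/5), width = 1/5 - 0/1 = 1/5
  'c': [0/1 + 1/5*0/1, 0/1 + 1/5*1/5) = [0/1, 1/25)
  'd': [0/1 + 1/5*1/5, 0/1 + 1/5*2/5) = [1/25, 2/25)
  'b': [0/1 + 1/5*2/5, 0/1 + 1/5*1/1) = [2/25, 1/5) <- contains code 223/1250
  emit 'b', narrow to [2/25, 1/5)
Step 3: interval [2/25, 1/5), width = 1/5 - 2/25 = 3/25
  'c': [2/25 + 3/25*0/1, 2/25 + 3/25*1/5) = [2/25, 13/125)
  'd': [2/25 + 3/25*1/5, 2/25 + 3/25*2/5) = [13/125, 16/125)
  'b': [2/25 + 3/25*2/5, 2/25 + 3/25*1/1) = [16/125, 1/5) <- contains code 223/1250
  emit 'b', narrow to [16/125, 1/5)
Step 4: interval [16/125, 1/5), width = 1/5 - 16/125 = 9/125
  'c': [16/125 + 9/125*0/1, 16/125 + 9/125*1/5) = [16/125, 89/625)
  'd': [16/125 + 9/125*1/5, 16/125 + 9/125*2/5) = [89/625, 98/625)
  'b': [16/125 + 9/125*2/5, 16/125 + 9/125*1/1) = [98/625, 1/5) <- contains code 223/1250
  emit 'b', narrow to [98/625, 1/5)

Answer: cbbb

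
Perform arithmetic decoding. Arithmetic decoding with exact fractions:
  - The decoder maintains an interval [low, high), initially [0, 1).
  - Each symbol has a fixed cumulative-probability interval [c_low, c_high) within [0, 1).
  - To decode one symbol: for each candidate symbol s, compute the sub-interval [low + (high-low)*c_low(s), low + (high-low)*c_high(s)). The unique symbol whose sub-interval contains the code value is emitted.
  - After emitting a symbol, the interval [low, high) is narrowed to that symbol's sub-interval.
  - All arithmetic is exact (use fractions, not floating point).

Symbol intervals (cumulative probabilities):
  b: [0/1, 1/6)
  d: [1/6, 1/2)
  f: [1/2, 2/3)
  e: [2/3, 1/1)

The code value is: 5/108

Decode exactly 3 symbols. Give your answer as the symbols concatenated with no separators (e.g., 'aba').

Step 1: interval [0/1, 1/1), width = 1/1 - 0/1 = 1/1
  'b': [0/1 + 1/1*0/1, 0/1 + 1/1*1/6) = [0/1, 1/6) <- contains code 5/108
  'd': [0/1 + 1/1*1/6, 0/1 + 1/1*1/2) = [1/6, 1/2)
  'f': [0/1 + 1/1*1/2, 0/1 + 1/1*2/3) = [1/2, 2/3)
  'e': [0/1 + 1/1*2/3, 0/1 + 1/1*1/1) = [2/3, 1/1)
  emit 'b', narrow to [0/1, 1/6)
Step 2: interval [0/1, 1/6), width = 1/6 - 0/1 = 1/6
  'b': [0/1 + 1/6*0/1, 0/1 + 1/6*1/6) = [0/1, 1/36)
  'd': [0/1 + 1/6*1/6, 0/1 + 1/6*1/2) = [1/36, 1/12) <- contains code 5/108
  'f': [0/1 + 1/6*1/2, 0/1 + 1/6*2/3) = [1/12, 1/9)
  'e': [0/1 + 1/6*2/3, 0/1 + 1/6*1/1) = [1/9, 1/6)
  emit 'd', narrow to [1/36, 1/12)
Step 3: interval [1/36, 1/12), width = 1/12 - 1/36 = 1/18
  'b': [1/36 + 1/18*0/1, 1/36 + 1/18*1/6) = [1/36, 1/27)
  'd': [1/36 + 1/18*1/6, 1/36 + 1/18*1/2) = [1/27, 1/18) <- contains code 5/108
  'f': [1/36 + 1/18*1/2, 1/36 + 1/18*2/3) = [1/18, 7/108)
  'e': [1/36 + 1/18*2/3, 1/36 + 1/18*1/1) = [7/108, 1/12)
  emit 'd', narrow to [1/27, 1/18)

Answer: bdd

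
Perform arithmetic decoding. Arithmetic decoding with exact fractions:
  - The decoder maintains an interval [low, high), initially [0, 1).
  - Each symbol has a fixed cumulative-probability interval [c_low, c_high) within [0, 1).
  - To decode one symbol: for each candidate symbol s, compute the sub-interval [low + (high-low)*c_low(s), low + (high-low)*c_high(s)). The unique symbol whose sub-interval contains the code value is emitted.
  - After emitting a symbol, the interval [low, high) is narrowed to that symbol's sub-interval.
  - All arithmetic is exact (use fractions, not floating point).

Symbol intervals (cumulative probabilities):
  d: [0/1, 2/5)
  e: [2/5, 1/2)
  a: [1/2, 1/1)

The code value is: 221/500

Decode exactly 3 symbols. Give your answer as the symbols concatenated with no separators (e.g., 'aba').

Answer: eed

Derivation:
Step 1: interval [0/1, 1/1), width = 1/1 - 0/1 = 1/1
  'd': [0/1 + 1/1*0/1, 0/1 + 1/1*2/5) = [0/1, 2/5)
  'e': [0/1 + 1/1*2/5, 0/1 + 1/1*1/2) = [2/5, 1/2) <- contains code 221/500
  'a': [0/1 + 1/1*1/2, 0/1 + 1/1*1/1) = [1/2, 1/1)
  emit 'e', narrow to [2/5, 1/2)
Step 2: interval [2/5, 1/2), width = 1/2 - 2/5 = 1/10
  'd': [2/5 + 1/10*0/1, 2/5 + 1/10*2/5) = [2/5, 11/25)
  'e': [2/5 + 1/10*2/5, 2/5 + 1/10*1/2) = [11/25, 9/20) <- contains code 221/500
  'a': [2/5 + 1/10*1/2, 2/5 + 1/10*1/1) = [9/20, 1/2)
  emit 'e', narrow to [11/25, 9/20)
Step 3: interval [11/25, 9/20), width = 9/20 - 11/25 = 1/100
  'd': [11/25 + 1/100*0/1, 11/25 + 1/100*2/5) = [11/25, 111/250) <- contains code 221/500
  'e': [11/25 + 1/100*2/5, 11/25 + 1/100*1/2) = [111/250, 89/200)
  'a': [11/25 + 1/100*1/2, 11/25 + 1/100*1/1) = [89/200, 9/20)
  emit 'd', narrow to [11/25, 111/250)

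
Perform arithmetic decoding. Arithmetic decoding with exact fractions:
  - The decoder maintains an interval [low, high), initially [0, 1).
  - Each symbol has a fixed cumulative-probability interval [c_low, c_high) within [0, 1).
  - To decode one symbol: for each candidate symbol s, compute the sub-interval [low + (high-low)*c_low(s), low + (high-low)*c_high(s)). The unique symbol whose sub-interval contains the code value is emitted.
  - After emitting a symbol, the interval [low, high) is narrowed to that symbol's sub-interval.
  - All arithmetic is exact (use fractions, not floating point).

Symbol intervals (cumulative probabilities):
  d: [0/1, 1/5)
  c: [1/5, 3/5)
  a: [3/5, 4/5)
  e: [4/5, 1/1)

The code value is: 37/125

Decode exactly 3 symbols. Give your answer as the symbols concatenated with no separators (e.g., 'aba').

Step 1: interval [0/1, 1/1), width = 1/1 - 0/1 = 1/1
  'd': [0/1 + 1/1*0/1, 0/1 + 1/1*1/5) = [0/1, 1/5)
  'c': [0/1 + 1/1*1/5, 0/1 + 1/1*3/5) = [1/5, 3/5) <- contains code 37/125
  'a': [0/1 + 1/1*3/5, 0/1 + 1/1*4/5) = [3/5, 4/5)
  'e': [0/1 + 1/1*4/5, 0/1 + 1/1*1/1) = [4/5, 1/1)
  emit 'c', narrow to [1/5, 3/5)
Step 2: interval [1/5, 3/5), width = 3/5 - 1/5 = 2/5
  'd': [1/5 + 2/5*0/1, 1/5 + 2/5*1/5) = [1/5, 7/25)
  'c': [1/5 + 2/5*1/5, 1/5 + 2/5*3/5) = [7/25, 11/25) <- contains code 37/125
  'a': [1/5 + 2/5*3/5, 1/5 + 2/5*4/5) = [11/25, 13/25)
  'e': [1/5 + 2/5*4/5, 1/5 + 2/5*1/1) = [13/25, 3/5)
  emit 'c', narrow to [7/25, 11/25)
Step 3: interval [7/25, 11/25), width = 11/25 - 7/25 = 4/25
  'd': [7/25 + 4/25*0/1, 7/25 + 4/25*1/5) = [7/25, 39/125) <- contains code 37/125
  'c': [7/25 + 4/25*1/5, 7/25 + 4/25*3/5) = [39/125, 47/125)
  'a': [7/25 + 4/25*3/5, 7/25 + 4/25*4/5) = [47/125, 51/125)
  'e': [7/25 + 4/25*4/5, 7/25 + 4/25*1/1) = [51/125, 11/25)
  emit 'd', narrow to [7/25, 39/125)

Answer: ccd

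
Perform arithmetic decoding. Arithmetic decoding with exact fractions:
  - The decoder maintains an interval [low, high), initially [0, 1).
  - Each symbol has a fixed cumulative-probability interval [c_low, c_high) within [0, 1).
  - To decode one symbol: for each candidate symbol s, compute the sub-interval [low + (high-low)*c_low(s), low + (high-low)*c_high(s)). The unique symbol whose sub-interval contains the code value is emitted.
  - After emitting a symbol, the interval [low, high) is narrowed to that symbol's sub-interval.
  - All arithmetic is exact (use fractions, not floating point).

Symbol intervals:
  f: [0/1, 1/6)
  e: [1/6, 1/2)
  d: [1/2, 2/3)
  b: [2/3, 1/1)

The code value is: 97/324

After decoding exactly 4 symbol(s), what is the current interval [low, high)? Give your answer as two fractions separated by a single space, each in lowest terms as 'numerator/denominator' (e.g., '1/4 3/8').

Answer: 8/27 49/162

Derivation:
Step 1: interval [0/1, 1/1), width = 1/1 - 0/1 = 1/1
  'f': [0/1 + 1/1*0/1, 0/1 + 1/1*1/6) = [0/1, 1/6)
  'e': [0/1 + 1/1*1/6, 0/1 + 1/1*1/2) = [1/6, 1/2) <- contains code 97/324
  'd': [0/1 + 1/1*1/2, 0/1 + 1/1*2/3) = [1/2, 2/3)
  'b': [0/1 + 1/1*2/3, 0/1 + 1/1*1/1) = [2/3, 1/1)
  emit 'e', narrow to [1/6, 1/2)
Step 2: interval [1/6, 1/2), width = 1/2 - 1/6 = 1/3
  'f': [1/6 + 1/3*0/1, 1/6 + 1/3*1/6) = [1/6, 2/9)
  'e': [1/6 + 1/3*1/6, 1/6 + 1/3*1/2) = [2/9, 1/3) <- contains code 97/324
  'd': [1/6 + 1/3*1/2, 1/6 + 1/3*2/3) = [1/3, 7/18)
  'b': [1/6 + 1/3*2/3, 1/6 + 1/3*1/1) = [7/18, 1/2)
  emit 'e', narrow to [2/9, 1/3)
Step 3: interval [2/9, 1/3), width = 1/3 - 2/9 = 1/9
  'f': [2/9 + 1/9*0/1, 2/9 + 1/9*1/6) = [2/9, 13/54)
  'e': [2/9 + 1/9*1/6, 2/9 + 1/9*1/2) = [13/54, 5/18)
  'd': [2/9 + 1/9*1/2, 2/9 + 1/9*2/3) = [5/18, 8/27)
  'b': [2/9 + 1/9*2/3, 2/9 + 1/9*1/1) = [8/27, 1/3) <- contains code 97/324
  emit 'b', narrow to [8/27, 1/3)
Step 4: interval [8/27, 1/3), width = 1/3 - 8/27 = 1/27
  'f': [8/27 + 1/27*0/1, 8/27 + 1/27*1/6) = [8/27, 49/162) <- contains code 97/324
  'e': [8/27 + 1/27*1/6, 8/27 + 1/27*1/2) = [49/162, 17/54)
  'd': [8/27 + 1/27*1/2, 8/27 + 1/27*2/3) = [17/54, 26/81)
  'b': [8/27 + 1/27*2/3, 8/27 + 1/27*1/1) = [26/81, 1/3)
  emit 'f', narrow to [8/27, 49/162)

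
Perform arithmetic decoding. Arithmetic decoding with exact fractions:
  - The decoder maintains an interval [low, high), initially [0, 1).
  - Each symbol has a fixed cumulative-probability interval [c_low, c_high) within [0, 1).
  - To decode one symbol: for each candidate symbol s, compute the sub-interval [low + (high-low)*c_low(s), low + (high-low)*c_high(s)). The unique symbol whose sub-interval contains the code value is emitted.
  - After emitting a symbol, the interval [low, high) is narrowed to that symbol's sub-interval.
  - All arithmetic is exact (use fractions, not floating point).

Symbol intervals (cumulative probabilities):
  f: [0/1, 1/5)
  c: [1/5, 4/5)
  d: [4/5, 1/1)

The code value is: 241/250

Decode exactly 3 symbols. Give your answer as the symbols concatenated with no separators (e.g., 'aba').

Step 1: interval [0/1, 1/1), width = 1/1 - 0/1 = 1/1
  'f': [0/1 + 1/1*0/1, 0/1 + 1/1*1/5) = [0/1, 1/5)
  'c': [0/1 + 1/1*1/5, 0/1 + 1/1*4/5) = [1/5, 4/5)
  'd': [0/1 + 1/1*4/5, 0/1 + 1/1*1/1) = [4/5, 1/1) <- contains code 241/250
  emit 'd', narrow to [4/5, 1/1)
Step 2: interval [4/5, 1/1), width = 1/1 - 4/5 = 1/5
  'f': [4/5 + 1/5*0/1, 4/5 + 1/5*1/5) = [4/5, 21/25)
  'c': [4/5 + 1/5*1/5, 4/5 + 1/5*4/5) = [21/25, 24/25)
  'd': [4/5 + 1/5*4/5, 4/5 + 1/5*1/1) = [24/25, 1/1) <- contains code 241/250
  emit 'd', narrow to [24/25, 1/1)
Step 3: interval [24/25, 1/1), width = 1/1 - 24/25 = 1/25
  'f': [24/25 + 1/25*0/1, 24/25 + 1/25*1/5) = [24/25, 121/125) <- contains code 241/250
  'c': [24/25 + 1/25*1/5, 24/25 + 1/25*4/5) = [121/125, 124/125)
  'd': [24/25 + 1/25*4/5, 24/25 + 1/25*1/1) = [124/125, 1/1)
  emit 'f', narrow to [24/25, 121/125)

Answer: ddf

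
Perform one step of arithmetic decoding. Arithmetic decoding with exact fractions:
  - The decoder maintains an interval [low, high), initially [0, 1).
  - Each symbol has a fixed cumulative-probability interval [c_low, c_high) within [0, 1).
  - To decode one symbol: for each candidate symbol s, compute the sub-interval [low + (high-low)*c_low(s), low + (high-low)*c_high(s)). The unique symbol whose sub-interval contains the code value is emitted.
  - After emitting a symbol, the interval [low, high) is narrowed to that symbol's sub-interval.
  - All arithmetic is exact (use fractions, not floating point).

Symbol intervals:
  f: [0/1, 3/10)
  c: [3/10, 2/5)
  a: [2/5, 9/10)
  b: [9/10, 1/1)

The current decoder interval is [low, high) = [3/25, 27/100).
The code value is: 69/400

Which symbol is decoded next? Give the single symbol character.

Answer: c

Derivation:
Interval width = high − low = 27/100 − 3/25 = 3/20
Scaled code = (code − low) / width = (69/400 − 3/25) / 3/20 = 7/20
  f: [0/1, 3/10) 
  c: [3/10, 2/5) ← scaled code falls here ✓
  a: [2/5, 9/10) 
  b: [9/10, 1/1) 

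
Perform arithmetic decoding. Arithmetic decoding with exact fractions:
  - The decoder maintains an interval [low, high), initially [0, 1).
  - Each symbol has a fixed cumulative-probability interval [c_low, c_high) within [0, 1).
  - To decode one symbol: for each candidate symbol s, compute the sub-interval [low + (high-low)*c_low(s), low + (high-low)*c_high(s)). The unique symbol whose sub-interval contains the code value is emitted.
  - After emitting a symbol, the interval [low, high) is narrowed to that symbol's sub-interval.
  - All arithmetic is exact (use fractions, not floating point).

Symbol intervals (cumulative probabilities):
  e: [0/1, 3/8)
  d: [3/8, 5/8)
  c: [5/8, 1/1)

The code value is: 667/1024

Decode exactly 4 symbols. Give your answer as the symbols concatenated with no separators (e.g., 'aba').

Answer: ceed

Derivation:
Step 1: interval [0/1, 1/1), width = 1/1 - 0/1 = 1/1
  'e': [0/1 + 1/1*0/1, 0/1 + 1/1*3/8) = [0/1, 3/8)
  'd': [0/1 + 1/1*3/8, 0/1 + 1/1*5/8) = [3/8, 5/8)
  'c': [0/1 + 1/1*5/8, 0/1 + 1/1*1/1) = [5/8, 1/1) <- contains code 667/1024
  emit 'c', narrow to [5/8, 1/1)
Step 2: interval [5/8, 1/1), width = 1/1 - 5/8 = 3/8
  'e': [5/8 + 3/8*0/1, 5/8 + 3/8*3/8) = [5/8, 49/64) <- contains code 667/1024
  'd': [5/8 + 3/8*3/8, 5/8 + 3/8*5/8) = [49/64, 55/64)
  'c': [5/8 + 3/8*5/8, 5/8 + 3/8*1/1) = [55/64, 1/1)
  emit 'e', narrow to [5/8, 49/64)
Step 3: interval [5/8, 49/64), width = 49/64 - 5/8 = 9/64
  'e': [5/8 + 9/64*0/1, 5/8 + 9/64*3/8) = [5/8, 347/512) <- contains code 667/1024
  'd': [5/8 + 9/64*3/8, 5/8 + 9/64*5/8) = [347/512, 365/512)
  'c': [5/8 + 9/64*5/8, 5/8 + 9/64*1/1) = [365/512, 49/64)
  emit 'e', narrow to [5/8, 347/512)
Step 4: interval [5/8, 347/512), width = 347/512 - 5/8 = 27/512
  'e': [5/8 + 27/512*0/1, 5/8 + 27/512*3/8) = [5/8, 2641/4096)
  'd': [5/8 + 27/512*3/8, 5/8 + 27/512*5/8) = [2641/4096, 2695/4096) <- contains code 667/1024
  'c': [5/8 + 27/512*5/8, 5/8 + 27/512*1/1) = [2695/4096, 347/512)
  emit 'd', narrow to [2641/4096, 2695/4096)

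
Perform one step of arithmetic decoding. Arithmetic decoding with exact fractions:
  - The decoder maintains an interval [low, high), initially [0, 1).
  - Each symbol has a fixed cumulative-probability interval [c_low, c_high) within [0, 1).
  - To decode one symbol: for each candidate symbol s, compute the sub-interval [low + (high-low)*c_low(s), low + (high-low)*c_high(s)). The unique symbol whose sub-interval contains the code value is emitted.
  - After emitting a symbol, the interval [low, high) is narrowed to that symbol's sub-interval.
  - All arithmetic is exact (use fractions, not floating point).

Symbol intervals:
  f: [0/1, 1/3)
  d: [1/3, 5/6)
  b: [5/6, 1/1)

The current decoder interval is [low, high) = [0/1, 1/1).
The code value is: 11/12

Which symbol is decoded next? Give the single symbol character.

Interval width = high − low = 1/1 − 0/1 = 1/1
Scaled code = (code − low) / width = (11/12 − 0/1) / 1/1 = 11/12
  f: [0/1, 1/3) 
  d: [1/3, 5/6) 
  b: [5/6, 1/1) ← scaled code falls here ✓

Answer: b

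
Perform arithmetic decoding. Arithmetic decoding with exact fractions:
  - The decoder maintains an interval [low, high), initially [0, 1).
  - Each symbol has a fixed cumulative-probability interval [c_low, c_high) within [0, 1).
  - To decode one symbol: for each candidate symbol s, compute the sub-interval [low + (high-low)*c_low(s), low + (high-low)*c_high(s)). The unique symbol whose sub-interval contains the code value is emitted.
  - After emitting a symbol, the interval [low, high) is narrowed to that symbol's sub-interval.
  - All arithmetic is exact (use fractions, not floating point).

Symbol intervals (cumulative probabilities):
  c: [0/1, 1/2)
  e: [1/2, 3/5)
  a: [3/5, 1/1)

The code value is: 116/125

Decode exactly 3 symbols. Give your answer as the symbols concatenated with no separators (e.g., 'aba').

Answer: aae

Derivation:
Step 1: interval [0/1, 1/1), width = 1/1 - 0/1 = 1/1
  'c': [0/1 + 1/1*0/1, 0/1 + 1/1*1/2) = [0/1, 1/2)
  'e': [0/1 + 1/1*1/2, 0/1 + 1/1*3/5) = [1/2, 3/5)
  'a': [0/1 + 1/1*3/5, 0/1 + 1/1*1/1) = [3/5, 1/1) <- contains code 116/125
  emit 'a', narrow to [3/5, 1/1)
Step 2: interval [3/5, 1/1), width = 1/1 - 3/5 = 2/5
  'c': [3/5 + 2/5*0/1, 3/5 + 2/5*1/2) = [3/5, 4/5)
  'e': [3/5 + 2/5*1/2, 3/5 + 2/5*3/5) = [4/5, 21/25)
  'a': [3/5 + 2/5*3/5, 3/5 + 2/5*1/1) = [21/25, 1/1) <- contains code 116/125
  emit 'a', narrow to [21/25, 1/1)
Step 3: interval [21/25, 1/1), width = 1/1 - 21/25 = 4/25
  'c': [21/25 + 4/25*0/1, 21/25 + 4/25*1/2) = [21/25, 23/25)
  'e': [21/25 + 4/25*1/2, 21/25 + 4/25*3/5) = [23/25, 117/125) <- contains code 116/125
  'a': [21/25 + 4/25*3/5, 21/25 + 4/25*1/1) = [117/125, 1/1)
  emit 'e', narrow to [23/25, 117/125)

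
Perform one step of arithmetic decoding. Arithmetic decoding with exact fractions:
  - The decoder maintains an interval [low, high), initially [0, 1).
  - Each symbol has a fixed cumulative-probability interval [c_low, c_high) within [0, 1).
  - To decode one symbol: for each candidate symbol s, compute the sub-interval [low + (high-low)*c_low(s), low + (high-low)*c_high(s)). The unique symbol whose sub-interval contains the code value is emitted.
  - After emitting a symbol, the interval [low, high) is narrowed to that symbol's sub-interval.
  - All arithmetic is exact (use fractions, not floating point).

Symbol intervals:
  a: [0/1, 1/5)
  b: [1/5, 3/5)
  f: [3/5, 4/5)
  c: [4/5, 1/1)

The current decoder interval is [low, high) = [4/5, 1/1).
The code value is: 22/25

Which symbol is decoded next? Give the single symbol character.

Answer: b

Derivation:
Interval width = high − low = 1/1 − 4/5 = 1/5
Scaled code = (code − low) / width = (22/25 − 4/5) / 1/5 = 2/5
  a: [0/1, 1/5) 
  b: [1/5, 3/5) ← scaled code falls here ✓
  f: [3/5, 4/5) 
  c: [4/5, 1/1) 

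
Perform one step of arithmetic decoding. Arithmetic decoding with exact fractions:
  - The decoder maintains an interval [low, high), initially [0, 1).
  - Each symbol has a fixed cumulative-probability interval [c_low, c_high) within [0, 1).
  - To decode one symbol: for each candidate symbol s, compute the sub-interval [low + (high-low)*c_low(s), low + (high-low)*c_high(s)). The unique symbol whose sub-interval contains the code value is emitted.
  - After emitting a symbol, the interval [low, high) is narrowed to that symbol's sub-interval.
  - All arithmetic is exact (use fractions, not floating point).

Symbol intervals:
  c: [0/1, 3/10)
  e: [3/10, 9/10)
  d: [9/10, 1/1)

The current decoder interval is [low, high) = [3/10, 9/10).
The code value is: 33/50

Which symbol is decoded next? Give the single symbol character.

Answer: e

Derivation:
Interval width = high − low = 9/10 − 3/10 = 3/5
Scaled code = (code − low) / width = (33/50 − 3/10) / 3/5 = 3/5
  c: [0/1, 3/10) 
  e: [3/10, 9/10) ← scaled code falls here ✓
  d: [9/10, 1/1) 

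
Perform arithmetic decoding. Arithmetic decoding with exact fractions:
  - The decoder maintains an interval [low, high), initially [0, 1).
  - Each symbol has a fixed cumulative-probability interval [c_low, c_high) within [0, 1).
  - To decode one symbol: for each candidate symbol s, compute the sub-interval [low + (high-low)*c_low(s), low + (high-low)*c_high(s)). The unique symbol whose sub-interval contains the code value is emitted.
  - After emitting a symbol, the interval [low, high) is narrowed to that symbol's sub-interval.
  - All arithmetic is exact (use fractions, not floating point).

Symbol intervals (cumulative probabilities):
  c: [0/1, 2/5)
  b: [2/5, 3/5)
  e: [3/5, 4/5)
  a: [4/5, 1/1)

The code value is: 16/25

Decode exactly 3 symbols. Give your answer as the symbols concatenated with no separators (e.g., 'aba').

Step 1: interval [0/1, 1/1), width = 1/1 - 0/1 = 1/1
  'c': [0/1 + 1/1*0/1, 0/1 + 1/1*2/5) = [0/1, 2/5)
  'b': [0/1 + 1/1*2/5, 0/1 + 1/1*3/5) = [2/5, 3/5)
  'e': [0/1 + 1/1*3/5, 0/1 + 1/1*4/5) = [3/5, 4/5) <- contains code 16/25
  'a': [0/1 + 1/1*4/5, 0/1 + 1/1*1/1) = [4/5, 1/1)
  emit 'e', narrow to [3/5, 4/5)
Step 2: interval [3/5, 4/5), width = 4/5 - 3/5 = 1/5
  'c': [3/5 + 1/5*0/1, 3/5 + 1/5*2/5) = [3/5, 17/25) <- contains code 16/25
  'b': [3/5 + 1/5*2/5, 3/5 + 1/5*3/5) = [17/25, 18/25)
  'e': [3/5 + 1/5*3/5, 3/5 + 1/5*4/5) = [18/25, 19/25)
  'a': [3/5 + 1/5*4/5, 3/5 + 1/5*1/1) = [19/25, 4/5)
  emit 'c', narrow to [3/5, 17/25)
Step 3: interval [3/5, 17/25), width = 17/25 - 3/5 = 2/25
  'c': [3/5 + 2/25*0/1, 3/5 + 2/25*2/5) = [3/5, 79/125)
  'b': [3/5 + 2/25*2/5, 3/5 + 2/25*3/5) = [79/125, 81/125) <- contains code 16/25
  'e': [3/5 + 2/25*3/5, 3/5 + 2/25*4/5) = [81/125, 83/125)
  'a': [3/5 + 2/25*4/5, 3/5 + 2/25*1/1) = [83/125, 17/25)
  emit 'b', narrow to [79/125, 81/125)

Answer: ecb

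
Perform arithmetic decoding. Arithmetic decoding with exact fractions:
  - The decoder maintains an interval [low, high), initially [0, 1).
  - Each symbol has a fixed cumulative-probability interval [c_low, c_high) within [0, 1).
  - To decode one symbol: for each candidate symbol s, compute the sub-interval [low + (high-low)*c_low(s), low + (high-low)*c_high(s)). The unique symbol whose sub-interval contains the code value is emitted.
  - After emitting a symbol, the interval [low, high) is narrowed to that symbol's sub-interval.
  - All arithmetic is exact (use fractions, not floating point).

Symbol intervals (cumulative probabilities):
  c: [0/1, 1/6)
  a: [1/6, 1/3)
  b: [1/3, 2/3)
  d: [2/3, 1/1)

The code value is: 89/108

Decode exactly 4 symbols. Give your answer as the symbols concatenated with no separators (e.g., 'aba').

Answer: dbba

Derivation:
Step 1: interval [0/1, 1/1), width = 1/1 - 0/1 = 1/1
  'c': [0/1 + 1/1*0/1, 0/1 + 1/1*1/6) = [0/1, 1/6)
  'a': [0/1 + 1/1*1/6, 0/1 + 1/1*1/3) = [1/6, 1/3)
  'b': [0/1 + 1/1*1/3, 0/1 + 1/1*2/3) = [1/3, 2/3)
  'd': [0/1 + 1/1*2/3, 0/1 + 1/1*1/1) = [2/3, 1/1) <- contains code 89/108
  emit 'd', narrow to [2/3, 1/1)
Step 2: interval [2/3, 1/1), width = 1/1 - 2/3 = 1/3
  'c': [2/3 + 1/3*0/1, 2/3 + 1/3*1/6) = [2/3, 13/18)
  'a': [2/3 + 1/3*1/6, 2/3 + 1/3*1/3) = [13/18, 7/9)
  'b': [2/3 + 1/3*1/3, 2/3 + 1/3*2/3) = [7/9, 8/9) <- contains code 89/108
  'd': [2/3 + 1/3*2/3, 2/3 + 1/3*1/1) = [8/9, 1/1)
  emit 'b', narrow to [7/9, 8/9)
Step 3: interval [7/9, 8/9), width = 8/9 - 7/9 = 1/9
  'c': [7/9 + 1/9*0/1, 7/9 + 1/9*1/6) = [7/9, 43/54)
  'a': [7/9 + 1/9*1/6, 7/9 + 1/9*1/3) = [43/54, 22/27)
  'b': [7/9 + 1/9*1/3, 7/9 + 1/9*2/3) = [22/27, 23/27) <- contains code 89/108
  'd': [7/9 + 1/9*2/3, 7/9 + 1/9*1/1) = [23/27, 8/9)
  emit 'b', narrow to [22/27, 23/27)
Step 4: interval [22/27, 23/27), width = 23/27 - 22/27 = 1/27
  'c': [22/27 + 1/27*0/1, 22/27 + 1/27*1/6) = [22/27, 133/162)
  'a': [22/27 + 1/27*1/6, 22/27 + 1/27*1/3) = [133/162, 67/81) <- contains code 89/108
  'b': [22/27 + 1/27*1/3, 22/27 + 1/27*2/3) = [67/81, 68/81)
  'd': [22/27 + 1/27*2/3, 22/27 + 1/27*1/1) = [68/81, 23/27)
  emit 'a', narrow to [133/162, 67/81)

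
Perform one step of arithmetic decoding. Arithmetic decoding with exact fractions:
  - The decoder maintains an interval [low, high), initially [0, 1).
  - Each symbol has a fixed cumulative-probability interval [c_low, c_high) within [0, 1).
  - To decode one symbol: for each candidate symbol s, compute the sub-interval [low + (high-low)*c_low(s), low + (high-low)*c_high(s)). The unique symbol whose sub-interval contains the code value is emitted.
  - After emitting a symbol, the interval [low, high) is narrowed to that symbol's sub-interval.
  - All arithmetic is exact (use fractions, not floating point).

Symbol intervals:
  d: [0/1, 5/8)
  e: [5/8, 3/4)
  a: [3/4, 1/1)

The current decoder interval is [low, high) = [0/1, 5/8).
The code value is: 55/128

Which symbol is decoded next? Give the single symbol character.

Answer: e

Derivation:
Interval width = high − low = 5/8 − 0/1 = 5/8
Scaled code = (code − low) / width = (55/128 − 0/1) / 5/8 = 11/16
  d: [0/1, 5/8) 
  e: [5/8, 3/4) ← scaled code falls here ✓
  a: [3/4, 1/1) 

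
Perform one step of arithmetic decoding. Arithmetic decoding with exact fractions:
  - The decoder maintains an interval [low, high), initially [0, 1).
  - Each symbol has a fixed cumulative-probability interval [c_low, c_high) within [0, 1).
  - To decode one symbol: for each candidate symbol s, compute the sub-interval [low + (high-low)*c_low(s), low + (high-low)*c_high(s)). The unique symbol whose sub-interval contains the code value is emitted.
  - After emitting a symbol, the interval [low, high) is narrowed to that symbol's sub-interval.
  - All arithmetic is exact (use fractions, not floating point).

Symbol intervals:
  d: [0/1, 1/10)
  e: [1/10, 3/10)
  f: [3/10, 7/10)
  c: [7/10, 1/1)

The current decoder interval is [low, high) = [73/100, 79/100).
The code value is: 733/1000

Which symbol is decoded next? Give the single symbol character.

Answer: d

Derivation:
Interval width = high − low = 79/100 − 73/100 = 3/50
Scaled code = (code − low) / width = (733/1000 − 73/100) / 3/50 = 1/20
  d: [0/1, 1/10) ← scaled code falls here ✓
  e: [1/10, 3/10) 
  f: [3/10, 7/10) 
  c: [7/10, 1/1) 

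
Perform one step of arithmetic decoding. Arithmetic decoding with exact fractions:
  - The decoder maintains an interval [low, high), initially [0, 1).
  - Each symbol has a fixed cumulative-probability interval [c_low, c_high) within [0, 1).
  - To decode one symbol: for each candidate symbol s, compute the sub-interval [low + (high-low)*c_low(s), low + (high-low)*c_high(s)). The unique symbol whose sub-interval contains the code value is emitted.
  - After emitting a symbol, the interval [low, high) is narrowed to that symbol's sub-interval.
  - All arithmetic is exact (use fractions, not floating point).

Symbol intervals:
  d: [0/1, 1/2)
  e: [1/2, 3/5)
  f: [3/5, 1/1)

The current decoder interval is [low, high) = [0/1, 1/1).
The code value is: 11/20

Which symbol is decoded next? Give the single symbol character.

Interval width = high − low = 1/1 − 0/1 = 1/1
Scaled code = (code − low) / width = (11/20 − 0/1) / 1/1 = 11/20
  d: [0/1, 1/2) 
  e: [1/2, 3/5) ← scaled code falls here ✓
  f: [3/5, 1/1) 

Answer: e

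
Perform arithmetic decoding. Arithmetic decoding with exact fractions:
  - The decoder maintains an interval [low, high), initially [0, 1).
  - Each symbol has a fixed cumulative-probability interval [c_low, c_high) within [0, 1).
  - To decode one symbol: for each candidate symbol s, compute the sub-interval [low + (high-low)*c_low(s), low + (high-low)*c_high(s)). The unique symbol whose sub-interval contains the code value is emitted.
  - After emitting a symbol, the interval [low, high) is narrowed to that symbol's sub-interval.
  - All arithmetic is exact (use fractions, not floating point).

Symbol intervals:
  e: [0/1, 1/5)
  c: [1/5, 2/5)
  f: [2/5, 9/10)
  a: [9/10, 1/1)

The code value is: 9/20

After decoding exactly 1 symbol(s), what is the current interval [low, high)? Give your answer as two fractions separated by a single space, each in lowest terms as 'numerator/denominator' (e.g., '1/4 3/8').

Step 1: interval [0/1, 1/1), width = 1/1 - 0/1 = 1/1
  'e': [0/1 + 1/1*0/1, 0/1 + 1/1*1/5) = [0/1, 1/5)
  'c': [0/1 + 1/1*1/5, 0/1 + 1/1*2/5) = [1/5, 2/5)
  'f': [0/1 + 1/1*2/5, 0/1 + 1/1*9/10) = [2/5, 9/10) <- contains code 9/20
  'a': [0/1 + 1/1*9/10, 0/1 + 1/1*1/1) = [9/10, 1/1)
  emit 'f', narrow to [2/5, 9/10)

Answer: 2/5 9/10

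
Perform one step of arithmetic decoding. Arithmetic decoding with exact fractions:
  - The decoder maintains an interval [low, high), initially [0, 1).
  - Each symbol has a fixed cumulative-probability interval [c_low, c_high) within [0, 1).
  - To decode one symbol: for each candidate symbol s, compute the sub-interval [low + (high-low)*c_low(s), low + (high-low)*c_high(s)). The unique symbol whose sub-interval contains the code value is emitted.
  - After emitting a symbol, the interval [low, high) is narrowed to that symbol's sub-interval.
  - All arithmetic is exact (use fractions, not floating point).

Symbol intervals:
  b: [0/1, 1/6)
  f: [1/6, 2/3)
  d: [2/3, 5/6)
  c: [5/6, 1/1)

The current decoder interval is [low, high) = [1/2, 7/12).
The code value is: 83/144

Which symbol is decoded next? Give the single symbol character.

Interval width = high − low = 7/12 − 1/2 = 1/12
Scaled code = (code − low) / width = (83/144 − 1/2) / 1/12 = 11/12
  b: [0/1, 1/6) 
  f: [1/6, 2/3) 
  d: [2/3, 5/6) 
  c: [5/6, 1/1) ← scaled code falls here ✓

Answer: c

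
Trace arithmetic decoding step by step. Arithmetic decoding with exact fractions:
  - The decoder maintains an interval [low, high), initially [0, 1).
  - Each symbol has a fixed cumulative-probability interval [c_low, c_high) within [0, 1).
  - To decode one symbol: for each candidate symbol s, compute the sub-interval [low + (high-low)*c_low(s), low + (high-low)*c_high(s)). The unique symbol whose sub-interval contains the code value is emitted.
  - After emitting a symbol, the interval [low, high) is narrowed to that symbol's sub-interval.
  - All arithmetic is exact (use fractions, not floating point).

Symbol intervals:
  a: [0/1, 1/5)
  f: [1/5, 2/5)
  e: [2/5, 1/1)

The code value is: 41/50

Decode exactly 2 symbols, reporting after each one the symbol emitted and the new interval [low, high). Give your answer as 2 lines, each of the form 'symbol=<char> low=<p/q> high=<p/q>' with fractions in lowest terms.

Answer: symbol=e low=2/5 high=1/1
symbol=e low=16/25 high=1/1

Derivation:
Step 1: interval [0/1, 1/1), width = 1/1 - 0/1 = 1/1
  'a': [0/1 + 1/1*0/1, 0/1 + 1/1*1/5) = [0/1, 1/5)
  'f': [0/1 + 1/1*1/5, 0/1 + 1/1*2/5) = [1/5, 2/5)
  'e': [0/1 + 1/1*2/5, 0/1 + 1/1*1/1) = [2/5, 1/1) <- contains code 41/50
  emit 'e', narrow to [2/5, 1/1)
Step 2: interval [2/5, 1/1), width = 1/1 - 2/5 = 3/5
  'a': [2/5 + 3/5*0/1, 2/5 + 3/5*1/5) = [2/5, 13/25)
  'f': [2/5 + 3/5*1/5, 2/5 + 3/5*2/5) = [13/25, 16/25)
  'e': [2/5 + 3/5*2/5, 2/5 + 3/5*1/1) = [16/25, 1/1) <- contains code 41/50
  emit 'e', narrow to [16/25, 1/1)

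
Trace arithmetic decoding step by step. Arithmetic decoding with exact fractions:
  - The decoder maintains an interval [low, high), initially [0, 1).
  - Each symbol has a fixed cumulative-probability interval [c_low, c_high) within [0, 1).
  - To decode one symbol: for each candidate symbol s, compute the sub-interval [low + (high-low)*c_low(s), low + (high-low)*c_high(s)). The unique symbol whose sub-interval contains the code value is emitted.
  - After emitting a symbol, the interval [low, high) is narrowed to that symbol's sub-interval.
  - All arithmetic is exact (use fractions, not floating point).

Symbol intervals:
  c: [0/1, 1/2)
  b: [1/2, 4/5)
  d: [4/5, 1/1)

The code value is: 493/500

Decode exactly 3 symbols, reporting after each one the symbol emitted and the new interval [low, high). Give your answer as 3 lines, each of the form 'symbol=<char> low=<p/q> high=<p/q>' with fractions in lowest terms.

Answer: symbol=d low=4/5 high=1/1
symbol=d low=24/25 high=1/1
symbol=b low=49/50 high=124/125

Derivation:
Step 1: interval [0/1, 1/1), width = 1/1 - 0/1 = 1/1
  'c': [0/1 + 1/1*0/1, 0/1 + 1/1*1/2) = [0/1, 1/2)
  'b': [0/1 + 1/1*1/2, 0/1 + 1/1*4/5) = [1/2, 4/5)
  'd': [0/1 + 1/1*4/5, 0/1 + 1/1*1/1) = [4/5, 1/1) <- contains code 493/500
  emit 'd', narrow to [4/5, 1/1)
Step 2: interval [4/5, 1/1), width = 1/1 - 4/5 = 1/5
  'c': [4/5 + 1/5*0/1, 4/5 + 1/5*1/2) = [4/5, 9/10)
  'b': [4/5 + 1/5*1/2, 4/5 + 1/5*4/5) = [9/10, 24/25)
  'd': [4/5 + 1/5*4/5, 4/5 + 1/5*1/1) = [24/25, 1/1) <- contains code 493/500
  emit 'd', narrow to [24/25, 1/1)
Step 3: interval [24/25, 1/1), width = 1/1 - 24/25 = 1/25
  'c': [24/25 + 1/25*0/1, 24/25 + 1/25*1/2) = [24/25, 49/50)
  'b': [24/25 + 1/25*1/2, 24/25 + 1/25*4/5) = [49/50, 124/125) <- contains code 493/500
  'd': [24/25 + 1/25*4/5, 24/25 + 1/25*1/1) = [124/125, 1/1)
  emit 'b', narrow to [49/50, 124/125)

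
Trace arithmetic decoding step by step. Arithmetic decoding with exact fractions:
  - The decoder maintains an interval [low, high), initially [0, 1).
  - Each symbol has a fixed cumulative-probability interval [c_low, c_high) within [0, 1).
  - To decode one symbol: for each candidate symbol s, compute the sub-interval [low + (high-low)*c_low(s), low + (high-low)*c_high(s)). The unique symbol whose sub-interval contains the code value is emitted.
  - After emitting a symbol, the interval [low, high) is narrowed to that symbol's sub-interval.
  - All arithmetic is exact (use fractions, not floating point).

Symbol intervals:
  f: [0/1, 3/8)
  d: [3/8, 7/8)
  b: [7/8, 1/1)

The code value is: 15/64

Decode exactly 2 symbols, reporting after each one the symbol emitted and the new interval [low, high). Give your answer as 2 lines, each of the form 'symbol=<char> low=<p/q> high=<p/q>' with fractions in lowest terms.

Step 1: interval [0/1, 1/1), width = 1/1 - 0/1 = 1/1
  'f': [0/1 + 1/1*0/1, 0/1 + 1/1*3/8) = [0/1, 3/8) <- contains code 15/64
  'd': [0/1 + 1/1*3/8, 0/1 + 1/1*7/8) = [3/8, 7/8)
  'b': [0/1 + 1/1*7/8, 0/1 + 1/1*1/1) = [7/8, 1/1)
  emit 'f', narrow to [0/1, 3/8)
Step 2: interval [0/1, 3/8), width = 3/8 - 0/1 = 3/8
  'f': [0/1 + 3/8*0/1, 0/1 + 3/8*3/8) = [0/1, 9/64)
  'd': [0/1 + 3/8*3/8, 0/1 + 3/8*7/8) = [9/64, 21/64) <- contains code 15/64
  'b': [0/1 + 3/8*7/8, 0/1 + 3/8*1/1) = [21/64, 3/8)
  emit 'd', narrow to [9/64, 21/64)

Answer: symbol=f low=0/1 high=3/8
symbol=d low=9/64 high=21/64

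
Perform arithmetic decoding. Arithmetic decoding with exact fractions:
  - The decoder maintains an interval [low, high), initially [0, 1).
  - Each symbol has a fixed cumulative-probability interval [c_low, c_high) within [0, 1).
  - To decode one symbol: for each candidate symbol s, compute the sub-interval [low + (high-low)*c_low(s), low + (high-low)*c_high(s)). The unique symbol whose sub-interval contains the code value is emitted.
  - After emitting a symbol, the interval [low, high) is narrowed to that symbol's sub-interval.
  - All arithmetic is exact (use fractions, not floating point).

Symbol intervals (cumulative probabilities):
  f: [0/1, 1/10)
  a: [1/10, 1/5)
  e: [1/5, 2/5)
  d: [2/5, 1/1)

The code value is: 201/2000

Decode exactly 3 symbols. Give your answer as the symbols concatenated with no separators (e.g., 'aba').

Step 1: interval [0/1, 1/1), width = 1/1 - 0/1 = 1/1
  'f': [0/1 + 1/1*0/1, 0/1 + 1/1*1/10) = [0/1, 1/10)
  'a': [0/1 + 1/1*1/10, 0/1 + 1/1*1/5) = [1/10, 1/5) <- contains code 201/2000
  'e': [0/1 + 1/1*1/5, 0/1 + 1/1*2/5) = [1/5, 2/5)
  'd': [0/1 + 1/1*2/5, 0/1 + 1/1*1/1) = [2/5, 1/1)
  emit 'a', narrow to [1/10, 1/5)
Step 2: interval [1/10, 1/5), width = 1/5 - 1/10 = 1/10
  'f': [1/10 + 1/10*0/1, 1/10 + 1/10*1/10) = [1/10, 11/100) <- contains code 201/2000
  'a': [1/10 + 1/10*1/10, 1/10 + 1/10*1/5) = [11/100, 3/25)
  'e': [1/10 + 1/10*1/5, 1/10 + 1/10*2/5) = [3/25, 7/50)
  'd': [1/10 + 1/10*2/5, 1/10 + 1/10*1/1) = [7/50, 1/5)
  emit 'f', narrow to [1/10, 11/100)
Step 3: interval [1/10, 11/100), width = 11/100 - 1/10 = 1/100
  'f': [1/10 + 1/100*0/1, 1/10 + 1/100*1/10) = [1/10, 101/1000) <- contains code 201/2000
  'a': [1/10 + 1/100*1/10, 1/10 + 1/100*1/5) = [101/1000, 51/500)
  'e': [1/10 + 1/100*1/5, 1/10 + 1/100*2/5) = [51/500, 13/125)
  'd': [1/10 + 1/100*2/5, 1/10 + 1/100*1/1) = [13/125, 11/100)
  emit 'f', narrow to [1/10, 101/1000)

Answer: aff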